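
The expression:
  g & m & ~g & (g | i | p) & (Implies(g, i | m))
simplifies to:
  False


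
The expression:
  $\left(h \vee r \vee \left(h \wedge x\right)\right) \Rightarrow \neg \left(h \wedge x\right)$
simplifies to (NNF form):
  $\neg h \vee \neg x$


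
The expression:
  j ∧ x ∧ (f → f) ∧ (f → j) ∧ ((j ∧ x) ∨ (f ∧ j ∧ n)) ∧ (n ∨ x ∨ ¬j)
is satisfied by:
  {j: True, x: True}


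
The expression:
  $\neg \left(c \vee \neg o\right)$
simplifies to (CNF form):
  $o \wedge \neg c$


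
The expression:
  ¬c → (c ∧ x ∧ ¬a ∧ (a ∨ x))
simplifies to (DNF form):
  c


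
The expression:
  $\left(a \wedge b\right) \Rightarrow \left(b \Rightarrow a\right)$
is always true.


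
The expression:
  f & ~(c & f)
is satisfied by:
  {f: True, c: False}


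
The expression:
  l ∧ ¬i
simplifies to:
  l ∧ ¬i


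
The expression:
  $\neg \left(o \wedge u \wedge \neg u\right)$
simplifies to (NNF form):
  $\text{True}$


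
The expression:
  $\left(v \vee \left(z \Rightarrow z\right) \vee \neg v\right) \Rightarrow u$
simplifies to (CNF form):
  $u$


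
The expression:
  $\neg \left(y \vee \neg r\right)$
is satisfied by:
  {r: True, y: False}


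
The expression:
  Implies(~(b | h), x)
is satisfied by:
  {b: True, h: True, x: True}
  {b: True, h: True, x: False}
  {b: True, x: True, h: False}
  {b: True, x: False, h: False}
  {h: True, x: True, b: False}
  {h: True, x: False, b: False}
  {x: True, h: False, b: False}


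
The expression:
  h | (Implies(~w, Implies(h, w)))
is always true.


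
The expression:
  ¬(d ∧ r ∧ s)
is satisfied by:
  {s: False, d: False, r: False}
  {r: True, s: False, d: False}
  {d: True, s: False, r: False}
  {r: True, d: True, s: False}
  {s: True, r: False, d: False}
  {r: True, s: True, d: False}
  {d: True, s: True, r: False}


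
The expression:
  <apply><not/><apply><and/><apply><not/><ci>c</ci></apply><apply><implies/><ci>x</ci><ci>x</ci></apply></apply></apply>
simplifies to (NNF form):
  <ci>c</ci>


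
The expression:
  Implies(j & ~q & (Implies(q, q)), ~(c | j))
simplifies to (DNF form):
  q | ~j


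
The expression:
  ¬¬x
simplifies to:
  x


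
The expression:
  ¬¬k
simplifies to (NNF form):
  k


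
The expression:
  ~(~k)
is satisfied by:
  {k: True}


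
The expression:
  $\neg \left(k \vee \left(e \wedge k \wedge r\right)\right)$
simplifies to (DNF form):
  $\neg k$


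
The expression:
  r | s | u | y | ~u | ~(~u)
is always true.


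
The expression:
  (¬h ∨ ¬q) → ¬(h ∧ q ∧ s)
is always true.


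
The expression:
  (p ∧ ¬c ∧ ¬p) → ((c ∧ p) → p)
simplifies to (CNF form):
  True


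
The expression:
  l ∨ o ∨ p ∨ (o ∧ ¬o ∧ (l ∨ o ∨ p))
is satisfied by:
  {o: True, l: True, p: True}
  {o: True, l: True, p: False}
  {o: True, p: True, l: False}
  {o: True, p: False, l: False}
  {l: True, p: True, o: False}
  {l: True, p: False, o: False}
  {p: True, l: False, o: False}


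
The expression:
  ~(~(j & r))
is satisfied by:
  {r: True, j: True}


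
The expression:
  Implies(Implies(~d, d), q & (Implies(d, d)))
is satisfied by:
  {q: True, d: False}
  {d: False, q: False}
  {d: True, q: True}


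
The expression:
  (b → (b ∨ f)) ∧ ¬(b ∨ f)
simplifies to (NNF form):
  ¬b ∧ ¬f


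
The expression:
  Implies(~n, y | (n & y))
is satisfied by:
  {n: True, y: True}
  {n: True, y: False}
  {y: True, n: False}


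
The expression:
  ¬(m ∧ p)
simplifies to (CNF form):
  ¬m ∨ ¬p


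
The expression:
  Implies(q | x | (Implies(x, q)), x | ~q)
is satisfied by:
  {x: True, q: False}
  {q: False, x: False}
  {q: True, x: True}


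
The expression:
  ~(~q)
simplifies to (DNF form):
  q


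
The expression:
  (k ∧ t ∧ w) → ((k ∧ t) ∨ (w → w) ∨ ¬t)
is always true.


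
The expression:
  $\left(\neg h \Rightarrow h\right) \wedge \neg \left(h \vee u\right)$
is never true.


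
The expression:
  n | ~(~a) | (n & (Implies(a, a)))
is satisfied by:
  {n: True, a: True}
  {n: True, a: False}
  {a: True, n: False}


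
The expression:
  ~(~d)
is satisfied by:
  {d: True}


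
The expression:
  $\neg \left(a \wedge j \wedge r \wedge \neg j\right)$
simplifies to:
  $\text{True}$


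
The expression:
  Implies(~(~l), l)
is always true.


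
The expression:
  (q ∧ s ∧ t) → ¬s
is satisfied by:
  {s: False, t: False, q: False}
  {q: True, s: False, t: False}
  {t: True, s: False, q: False}
  {q: True, t: True, s: False}
  {s: True, q: False, t: False}
  {q: True, s: True, t: False}
  {t: True, s: True, q: False}


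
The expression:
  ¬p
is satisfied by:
  {p: False}


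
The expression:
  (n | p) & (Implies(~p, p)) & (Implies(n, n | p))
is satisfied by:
  {p: True}


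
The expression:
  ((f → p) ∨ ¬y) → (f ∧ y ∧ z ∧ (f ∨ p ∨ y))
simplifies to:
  f ∧ y ∧ (z ∨ ¬p)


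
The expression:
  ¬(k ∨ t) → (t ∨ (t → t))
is always true.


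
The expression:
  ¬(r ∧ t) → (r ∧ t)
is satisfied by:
  {t: True, r: True}


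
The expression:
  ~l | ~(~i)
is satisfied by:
  {i: True, l: False}
  {l: False, i: False}
  {l: True, i: True}


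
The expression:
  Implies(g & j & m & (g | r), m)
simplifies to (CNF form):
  True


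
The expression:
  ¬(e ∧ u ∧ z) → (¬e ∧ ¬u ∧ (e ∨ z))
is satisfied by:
  {z: True, u: False, e: False}
  {z: True, e: True, u: True}


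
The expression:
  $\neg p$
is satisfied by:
  {p: False}


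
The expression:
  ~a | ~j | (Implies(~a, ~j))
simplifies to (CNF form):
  True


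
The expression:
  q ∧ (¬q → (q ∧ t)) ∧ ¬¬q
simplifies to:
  q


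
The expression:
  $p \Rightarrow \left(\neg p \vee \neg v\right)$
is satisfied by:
  {p: False, v: False}
  {v: True, p: False}
  {p: True, v: False}


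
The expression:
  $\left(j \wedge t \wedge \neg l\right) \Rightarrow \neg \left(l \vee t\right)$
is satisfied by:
  {l: True, t: False, j: False}
  {t: False, j: False, l: False}
  {l: True, j: True, t: False}
  {j: True, t: False, l: False}
  {l: True, t: True, j: False}
  {t: True, l: False, j: False}
  {l: True, j: True, t: True}


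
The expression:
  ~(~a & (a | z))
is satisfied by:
  {a: True, z: False}
  {z: False, a: False}
  {z: True, a: True}


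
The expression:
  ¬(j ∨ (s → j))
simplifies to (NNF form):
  s ∧ ¬j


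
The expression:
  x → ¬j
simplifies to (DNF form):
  ¬j ∨ ¬x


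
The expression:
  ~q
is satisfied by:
  {q: False}


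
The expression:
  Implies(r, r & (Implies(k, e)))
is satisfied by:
  {e: True, k: False, r: False}
  {k: False, r: False, e: False}
  {r: True, e: True, k: False}
  {r: True, k: False, e: False}
  {e: True, k: True, r: False}
  {k: True, e: False, r: False}
  {r: True, k: True, e: True}


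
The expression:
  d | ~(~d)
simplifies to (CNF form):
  d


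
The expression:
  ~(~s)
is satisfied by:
  {s: True}


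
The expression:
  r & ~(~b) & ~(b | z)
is never true.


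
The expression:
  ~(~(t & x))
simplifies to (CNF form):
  t & x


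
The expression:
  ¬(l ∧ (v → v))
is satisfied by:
  {l: False}


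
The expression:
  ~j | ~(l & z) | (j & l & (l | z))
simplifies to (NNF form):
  True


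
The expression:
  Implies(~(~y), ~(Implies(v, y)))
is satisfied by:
  {y: False}


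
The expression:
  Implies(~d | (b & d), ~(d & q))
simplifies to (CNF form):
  ~b | ~d | ~q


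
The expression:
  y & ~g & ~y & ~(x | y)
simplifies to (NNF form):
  False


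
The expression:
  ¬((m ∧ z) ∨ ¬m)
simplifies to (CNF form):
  m ∧ ¬z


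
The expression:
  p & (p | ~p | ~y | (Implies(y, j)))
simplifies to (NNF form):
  p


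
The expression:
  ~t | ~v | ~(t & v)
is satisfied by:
  {v: False, t: False}
  {t: True, v: False}
  {v: True, t: False}


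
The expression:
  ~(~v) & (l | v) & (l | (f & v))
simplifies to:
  v & (f | l)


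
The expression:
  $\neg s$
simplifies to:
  $\neg s$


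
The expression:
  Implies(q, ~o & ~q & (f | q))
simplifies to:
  ~q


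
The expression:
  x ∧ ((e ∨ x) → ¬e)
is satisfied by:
  {x: True, e: False}


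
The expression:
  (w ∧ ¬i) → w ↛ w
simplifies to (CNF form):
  i ∨ ¬w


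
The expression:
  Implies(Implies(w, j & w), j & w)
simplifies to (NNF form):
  w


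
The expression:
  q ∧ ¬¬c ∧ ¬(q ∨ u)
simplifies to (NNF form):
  False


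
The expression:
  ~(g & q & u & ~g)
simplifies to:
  True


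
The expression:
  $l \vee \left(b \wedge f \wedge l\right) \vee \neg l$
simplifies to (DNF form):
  $\text{True}$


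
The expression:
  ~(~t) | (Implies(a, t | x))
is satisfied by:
  {x: True, t: True, a: False}
  {x: True, t: False, a: False}
  {t: True, x: False, a: False}
  {x: False, t: False, a: False}
  {x: True, a: True, t: True}
  {x: True, a: True, t: False}
  {a: True, t: True, x: False}


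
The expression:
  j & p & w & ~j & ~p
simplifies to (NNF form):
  False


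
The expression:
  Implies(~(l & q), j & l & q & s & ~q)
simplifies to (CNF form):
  l & q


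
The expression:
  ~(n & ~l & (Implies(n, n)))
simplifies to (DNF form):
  l | ~n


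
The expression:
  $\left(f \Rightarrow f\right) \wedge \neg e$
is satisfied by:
  {e: False}


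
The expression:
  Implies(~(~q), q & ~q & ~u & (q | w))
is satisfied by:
  {q: False}


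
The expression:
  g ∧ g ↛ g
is never true.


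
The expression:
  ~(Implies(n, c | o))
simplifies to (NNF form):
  n & ~c & ~o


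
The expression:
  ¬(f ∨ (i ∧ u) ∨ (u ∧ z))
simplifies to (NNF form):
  ¬f ∧ (¬i ∨ ¬u) ∧ (¬u ∨ ¬z)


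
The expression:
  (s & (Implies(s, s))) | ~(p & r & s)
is always true.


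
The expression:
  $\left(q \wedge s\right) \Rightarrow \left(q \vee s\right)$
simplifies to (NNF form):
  $\text{True}$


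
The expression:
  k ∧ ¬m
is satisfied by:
  {k: True, m: False}


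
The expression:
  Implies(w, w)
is always true.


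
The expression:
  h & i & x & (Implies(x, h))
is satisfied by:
  {h: True, i: True, x: True}


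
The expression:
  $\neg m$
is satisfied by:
  {m: False}


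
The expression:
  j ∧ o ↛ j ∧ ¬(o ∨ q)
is never true.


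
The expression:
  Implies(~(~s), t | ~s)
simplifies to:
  t | ~s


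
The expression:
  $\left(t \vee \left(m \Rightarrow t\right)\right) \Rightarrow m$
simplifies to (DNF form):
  $m$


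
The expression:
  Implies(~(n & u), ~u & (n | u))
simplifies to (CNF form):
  n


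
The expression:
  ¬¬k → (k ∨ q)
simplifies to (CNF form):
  True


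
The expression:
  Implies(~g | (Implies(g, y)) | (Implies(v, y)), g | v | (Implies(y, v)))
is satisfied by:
  {v: True, g: True, y: False}
  {v: True, g: False, y: False}
  {g: True, v: False, y: False}
  {v: False, g: False, y: False}
  {y: True, v: True, g: True}
  {y: True, v: True, g: False}
  {y: True, g: True, v: False}


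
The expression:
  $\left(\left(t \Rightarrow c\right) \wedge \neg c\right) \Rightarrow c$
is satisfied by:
  {t: True, c: True}
  {t: True, c: False}
  {c: True, t: False}


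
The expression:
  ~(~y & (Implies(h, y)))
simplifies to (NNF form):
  h | y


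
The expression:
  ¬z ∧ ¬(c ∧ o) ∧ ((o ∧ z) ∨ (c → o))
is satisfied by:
  {z: False, c: False}


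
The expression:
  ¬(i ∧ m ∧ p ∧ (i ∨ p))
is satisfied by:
  {p: False, m: False, i: False}
  {i: True, p: False, m: False}
  {m: True, p: False, i: False}
  {i: True, m: True, p: False}
  {p: True, i: False, m: False}
  {i: True, p: True, m: False}
  {m: True, p: True, i: False}


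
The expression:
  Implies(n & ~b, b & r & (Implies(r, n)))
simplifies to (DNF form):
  b | ~n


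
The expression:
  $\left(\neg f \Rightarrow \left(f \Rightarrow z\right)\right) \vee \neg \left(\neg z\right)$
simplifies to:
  $\text{True}$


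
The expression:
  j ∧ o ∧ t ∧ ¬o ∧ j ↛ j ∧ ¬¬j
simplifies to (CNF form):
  False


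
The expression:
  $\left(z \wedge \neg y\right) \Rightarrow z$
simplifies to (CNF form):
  $\text{True}$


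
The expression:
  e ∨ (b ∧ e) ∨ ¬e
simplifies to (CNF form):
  True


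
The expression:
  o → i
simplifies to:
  i ∨ ¬o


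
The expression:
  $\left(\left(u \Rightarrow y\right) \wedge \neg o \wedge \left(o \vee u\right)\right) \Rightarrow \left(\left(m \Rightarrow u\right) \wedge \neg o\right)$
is always true.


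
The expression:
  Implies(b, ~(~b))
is always true.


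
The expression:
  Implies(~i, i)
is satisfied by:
  {i: True}


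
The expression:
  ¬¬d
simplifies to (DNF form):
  d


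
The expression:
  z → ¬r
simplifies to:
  ¬r ∨ ¬z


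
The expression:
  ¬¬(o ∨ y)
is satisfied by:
  {y: True, o: True}
  {y: True, o: False}
  {o: True, y: False}


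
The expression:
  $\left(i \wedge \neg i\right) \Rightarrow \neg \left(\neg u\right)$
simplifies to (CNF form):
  $\text{True}$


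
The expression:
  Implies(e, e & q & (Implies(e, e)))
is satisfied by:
  {q: True, e: False}
  {e: False, q: False}
  {e: True, q: True}


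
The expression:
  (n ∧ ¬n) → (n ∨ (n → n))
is always true.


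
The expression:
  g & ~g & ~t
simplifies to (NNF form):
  False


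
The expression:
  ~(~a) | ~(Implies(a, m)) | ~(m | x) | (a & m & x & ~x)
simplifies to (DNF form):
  a | (~m & ~x)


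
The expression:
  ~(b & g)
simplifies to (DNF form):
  ~b | ~g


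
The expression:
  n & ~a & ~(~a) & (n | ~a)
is never true.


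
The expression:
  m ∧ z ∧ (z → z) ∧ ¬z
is never true.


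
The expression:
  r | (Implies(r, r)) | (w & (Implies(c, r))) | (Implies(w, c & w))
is always true.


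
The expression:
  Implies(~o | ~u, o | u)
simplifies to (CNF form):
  o | u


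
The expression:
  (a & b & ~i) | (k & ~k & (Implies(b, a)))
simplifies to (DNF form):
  a & b & ~i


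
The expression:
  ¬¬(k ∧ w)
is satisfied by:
  {w: True, k: True}


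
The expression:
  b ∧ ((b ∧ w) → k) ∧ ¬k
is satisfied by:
  {b: True, w: False, k: False}


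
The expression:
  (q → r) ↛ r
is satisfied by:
  {q: False, r: False}


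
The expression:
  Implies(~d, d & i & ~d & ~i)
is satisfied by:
  {d: True}


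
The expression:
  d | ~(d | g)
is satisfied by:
  {d: True, g: False}
  {g: False, d: False}
  {g: True, d: True}


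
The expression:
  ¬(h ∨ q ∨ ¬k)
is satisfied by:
  {k: True, q: False, h: False}


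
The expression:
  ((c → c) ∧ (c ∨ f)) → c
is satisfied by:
  {c: True, f: False}
  {f: False, c: False}
  {f: True, c: True}


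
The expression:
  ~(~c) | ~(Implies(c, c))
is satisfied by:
  {c: True}


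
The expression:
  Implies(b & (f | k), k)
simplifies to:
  k | ~b | ~f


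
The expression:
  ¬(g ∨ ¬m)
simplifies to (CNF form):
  m ∧ ¬g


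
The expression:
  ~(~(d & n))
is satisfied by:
  {d: True, n: True}


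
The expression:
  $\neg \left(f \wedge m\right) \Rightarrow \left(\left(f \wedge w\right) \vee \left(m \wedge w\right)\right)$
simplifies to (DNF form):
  $\left(f \wedge m\right) \vee \left(f \wedge w\right) \vee \left(m \wedge w\right)$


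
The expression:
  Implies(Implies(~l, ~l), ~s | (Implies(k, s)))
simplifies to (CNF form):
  True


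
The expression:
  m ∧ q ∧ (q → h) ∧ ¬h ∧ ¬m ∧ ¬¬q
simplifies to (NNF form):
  False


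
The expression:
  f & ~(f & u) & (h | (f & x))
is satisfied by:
  {x: True, h: True, f: True, u: False}
  {x: True, f: True, u: False, h: False}
  {h: True, f: True, u: False, x: False}


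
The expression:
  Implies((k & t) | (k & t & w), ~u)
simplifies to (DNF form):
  ~k | ~t | ~u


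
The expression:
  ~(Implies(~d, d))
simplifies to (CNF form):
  ~d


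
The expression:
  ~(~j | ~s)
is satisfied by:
  {j: True, s: True}


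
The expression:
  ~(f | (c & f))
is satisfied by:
  {f: False}


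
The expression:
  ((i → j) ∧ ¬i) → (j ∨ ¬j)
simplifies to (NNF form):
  True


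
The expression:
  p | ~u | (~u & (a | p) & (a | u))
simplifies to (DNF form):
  p | ~u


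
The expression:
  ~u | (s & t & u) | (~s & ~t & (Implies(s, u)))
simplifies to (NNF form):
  ~u | (s & t) | (~s & ~t)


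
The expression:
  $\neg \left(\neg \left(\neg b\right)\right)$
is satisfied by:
  {b: False}


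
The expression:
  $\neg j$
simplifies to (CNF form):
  $\neg j$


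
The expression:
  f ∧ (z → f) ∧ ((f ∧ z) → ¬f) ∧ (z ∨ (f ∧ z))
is never true.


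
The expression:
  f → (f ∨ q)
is always true.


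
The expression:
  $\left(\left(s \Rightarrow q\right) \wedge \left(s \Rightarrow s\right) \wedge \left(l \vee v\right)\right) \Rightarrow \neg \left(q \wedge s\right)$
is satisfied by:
  {v: False, s: False, q: False, l: False}
  {l: True, v: False, s: False, q: False}
  {v: True, l: False, s: False, q: False}
  {l: True, v: True, s: False, q: False}
  {q: True, l: False, v: False, s: False}
  {q: True, l: True, v: False, s: False}
  {q: True, v: True, l: False, s: False}
  {q: True, l: True, v: True, s: False}
  {s: True, q: False, v: False, l: False}
  {s: True, l: True, q: False, v: False}
  {s: True, v: True, q: False, l: False}
  {l: True, s: True, v: True, q: False}
  {s: True, q: True, l: False, v: False}


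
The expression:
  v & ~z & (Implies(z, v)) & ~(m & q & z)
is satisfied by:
  {v: True, z: False}


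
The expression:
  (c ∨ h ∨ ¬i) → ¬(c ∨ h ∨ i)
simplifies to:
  ¬c ∧ ¬h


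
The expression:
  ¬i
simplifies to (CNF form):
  ¬i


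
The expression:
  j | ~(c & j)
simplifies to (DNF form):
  True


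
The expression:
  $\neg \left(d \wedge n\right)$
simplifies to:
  $\neg d \vee \neg n$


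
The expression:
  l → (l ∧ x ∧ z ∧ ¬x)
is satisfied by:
  {l: False}


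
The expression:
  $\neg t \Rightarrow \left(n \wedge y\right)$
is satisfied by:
  {n: True, t: True, y: True}
  {n: True, t: True, y: False}
  {t: True, y: True, n: False}
  {t: True, y: False, n: False}
  {n: True, y: True, t: False}


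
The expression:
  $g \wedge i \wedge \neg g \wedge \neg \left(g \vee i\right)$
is never true.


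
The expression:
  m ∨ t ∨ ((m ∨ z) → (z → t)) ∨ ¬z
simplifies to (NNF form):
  m ∨ t ∨ ¬z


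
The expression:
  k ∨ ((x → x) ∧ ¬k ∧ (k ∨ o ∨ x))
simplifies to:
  k ∨ o ∨ x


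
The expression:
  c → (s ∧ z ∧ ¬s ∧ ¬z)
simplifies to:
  ¬c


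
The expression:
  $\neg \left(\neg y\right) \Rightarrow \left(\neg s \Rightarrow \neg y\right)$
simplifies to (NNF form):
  $s \vee \neg y$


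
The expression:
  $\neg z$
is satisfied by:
  {z: False}


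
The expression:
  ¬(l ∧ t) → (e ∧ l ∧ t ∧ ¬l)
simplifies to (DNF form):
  l ∧ t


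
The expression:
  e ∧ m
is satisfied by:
  {m: True, e: True}


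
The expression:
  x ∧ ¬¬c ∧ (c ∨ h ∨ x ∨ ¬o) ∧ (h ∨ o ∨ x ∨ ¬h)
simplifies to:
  c ∧ x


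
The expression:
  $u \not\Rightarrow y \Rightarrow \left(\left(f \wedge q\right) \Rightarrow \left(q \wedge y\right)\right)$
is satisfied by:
  {y: True, u: False, q: False, f: False}
  {y: False, u: False, q: False, f: False}
  {f: True, y: True, u: False, q: False}
  {f: True, y: False, u: False, q: False}
  {y: True, q: True, f: False, u: False}
  {q: True, f: False, u: False, y: False}
  {f: True, q: True, y: True, u: False}
  {f: True, q: True, y: False, u: False}
  {y: True, u: True, f: False, q: False}
  {u: True, f: False, q: False, y: False}
  {y: True, f: True, u: True, q: False}
  {f: True, u: True, y: False, q: False}
  {y: True, q: True, u: True, f: False}
  {q: True, u: True, f: False, y: False}
  {f: True, q: True, u: True, y: True}


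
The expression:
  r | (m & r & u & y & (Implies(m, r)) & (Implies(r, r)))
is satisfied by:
  {r: True}


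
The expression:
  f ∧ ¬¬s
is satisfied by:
  {s: True, f: True}


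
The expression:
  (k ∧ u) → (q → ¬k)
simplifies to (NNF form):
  ¬k ∨ ¬q ∨ ¬u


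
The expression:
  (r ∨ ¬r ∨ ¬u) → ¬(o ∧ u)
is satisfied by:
  {u: False, o: False}
  {o: True, u: False}
  {u: True, o: False}


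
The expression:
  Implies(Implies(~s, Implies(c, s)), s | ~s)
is always true.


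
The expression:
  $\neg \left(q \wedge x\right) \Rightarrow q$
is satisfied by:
  {q: True}


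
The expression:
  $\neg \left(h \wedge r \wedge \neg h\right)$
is always true.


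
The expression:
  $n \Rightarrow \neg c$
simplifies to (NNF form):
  $\neg c \vee \neg n$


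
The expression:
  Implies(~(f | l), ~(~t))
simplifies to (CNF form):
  f | l | t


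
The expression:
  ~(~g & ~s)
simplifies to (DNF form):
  g | s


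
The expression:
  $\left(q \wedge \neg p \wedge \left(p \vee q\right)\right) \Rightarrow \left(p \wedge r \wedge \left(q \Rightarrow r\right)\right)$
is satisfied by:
  {p: True, q: False}
  {q: False, p: False}
  {q: True, p: True}


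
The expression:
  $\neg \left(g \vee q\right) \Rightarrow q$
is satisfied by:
  {q: True, g: True}
  {q: True, g: False}
  {g: True, q: False}


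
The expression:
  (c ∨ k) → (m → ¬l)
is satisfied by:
  {k: False, l: False, m: False, c: False}
  {c: True, k: False, l: False, m: False}
  {k: True, c: False, l: False, m: False}
  {c: True, k: True, l: False, m: False}
  {m: True, c: False, k: False, l: False}
  {m: True, c: True, k: False, l: False}
  {m: True, k: True, c: False, l: False}
  {m: True, c: True, k: True, l: False}
  {l: True, m: False, k: False, c: False}
  {l: True, c: True, m: False, k: False}
  {l: True, k: True, m: False, c: False}
  {c: True, l: True, k: True, m: False}
  {l: True, m: True, c: False, k: False}


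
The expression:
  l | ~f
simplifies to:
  l | ~f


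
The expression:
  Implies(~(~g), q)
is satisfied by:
  {q: True, g: False}
  {g: False, q: False}
  {g: True, q: True}


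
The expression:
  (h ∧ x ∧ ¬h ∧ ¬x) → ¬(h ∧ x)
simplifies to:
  True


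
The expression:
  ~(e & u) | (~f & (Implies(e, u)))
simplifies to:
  ~e | ~f | ~u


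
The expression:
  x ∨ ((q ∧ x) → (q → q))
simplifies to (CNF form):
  True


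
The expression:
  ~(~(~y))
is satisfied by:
  {y: False}


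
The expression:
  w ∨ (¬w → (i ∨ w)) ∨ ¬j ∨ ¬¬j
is always true.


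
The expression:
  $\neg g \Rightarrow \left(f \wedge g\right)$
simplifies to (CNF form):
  $g$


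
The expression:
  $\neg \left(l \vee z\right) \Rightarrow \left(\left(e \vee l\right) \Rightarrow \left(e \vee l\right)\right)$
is always true.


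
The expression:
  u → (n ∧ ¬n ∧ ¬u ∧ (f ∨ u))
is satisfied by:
  {u: False}


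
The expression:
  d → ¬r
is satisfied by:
  {d: False, r: False}
  {r: True, d: False}
  {d: True, r: False}


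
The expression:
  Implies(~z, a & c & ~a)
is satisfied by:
  {z: True}


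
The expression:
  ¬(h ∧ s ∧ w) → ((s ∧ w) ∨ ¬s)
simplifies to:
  w ∨ ¬s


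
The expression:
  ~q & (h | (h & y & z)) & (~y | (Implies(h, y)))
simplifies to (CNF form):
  h & ~q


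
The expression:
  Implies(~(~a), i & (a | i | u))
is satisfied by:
  {i: True, a: False}
  {a: False, i: False}
  {a: True, i: True}


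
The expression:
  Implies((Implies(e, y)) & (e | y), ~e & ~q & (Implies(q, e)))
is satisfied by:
  {q: False, y: False, e: False}
  {e: True, q: False, y: False}
  {q: True, e: False, y: False}
  {e: True, q: True, y: False}
  {y: True, e: False, q: False}


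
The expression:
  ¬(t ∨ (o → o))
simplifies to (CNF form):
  False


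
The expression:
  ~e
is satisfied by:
  {e: False}


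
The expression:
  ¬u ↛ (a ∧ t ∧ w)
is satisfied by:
  {u: False, w: False, t: False, a: False}
  {a: True, u: False, w: False, t: False}
  {t: True, u: False, w: False, a: False}
  {a: True, t: True, u: False, w: False}
  {w: True, a: False, u: False, t: False}
  {a: True, w: True, u: False, t: False}
  {t: True, w: True, a: False, u: False}


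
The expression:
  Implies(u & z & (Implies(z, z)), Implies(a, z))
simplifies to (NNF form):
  True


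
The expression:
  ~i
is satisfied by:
  {i: False}


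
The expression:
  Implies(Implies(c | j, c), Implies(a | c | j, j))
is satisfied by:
  {j: True, c: False, a: False}
  {a: True, j: True, c: False}
  {j: True, c: True, a: False}
  {a: True, j: True, c: True}
  {a: False, c: False, j: False}


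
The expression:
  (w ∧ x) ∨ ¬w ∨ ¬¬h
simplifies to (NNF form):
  h ∨ x ∨ ¬w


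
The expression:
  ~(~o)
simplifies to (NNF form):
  o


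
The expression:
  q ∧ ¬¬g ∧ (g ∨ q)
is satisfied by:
  {g: True, q: True}


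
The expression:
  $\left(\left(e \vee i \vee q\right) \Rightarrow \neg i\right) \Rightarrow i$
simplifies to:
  $i$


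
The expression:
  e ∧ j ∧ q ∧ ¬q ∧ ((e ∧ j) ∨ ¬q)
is never true.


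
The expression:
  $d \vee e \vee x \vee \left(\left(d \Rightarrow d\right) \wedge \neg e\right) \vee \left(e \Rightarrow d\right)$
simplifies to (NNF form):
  $\text{True}$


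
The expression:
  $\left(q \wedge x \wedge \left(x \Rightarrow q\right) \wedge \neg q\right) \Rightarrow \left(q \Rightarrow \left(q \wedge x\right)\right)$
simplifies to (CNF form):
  $\text{True}$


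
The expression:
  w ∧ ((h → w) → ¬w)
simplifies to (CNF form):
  False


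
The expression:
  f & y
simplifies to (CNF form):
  f & y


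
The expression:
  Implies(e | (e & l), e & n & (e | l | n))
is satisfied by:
  {n: True, e: False}
  {e: False, n: False}
  {e: True, n: True}


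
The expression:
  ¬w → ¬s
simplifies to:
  w ∨ ¬s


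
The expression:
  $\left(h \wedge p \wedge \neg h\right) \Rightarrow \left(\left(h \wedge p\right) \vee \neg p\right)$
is always true.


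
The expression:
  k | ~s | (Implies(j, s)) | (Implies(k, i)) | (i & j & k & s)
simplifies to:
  True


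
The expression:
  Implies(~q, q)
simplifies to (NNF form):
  q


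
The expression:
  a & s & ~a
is never true.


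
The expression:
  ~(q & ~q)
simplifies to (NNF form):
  True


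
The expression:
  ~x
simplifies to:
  ~x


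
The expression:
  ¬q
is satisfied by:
  {q: False}


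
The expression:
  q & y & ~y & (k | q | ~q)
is never true.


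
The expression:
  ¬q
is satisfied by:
  {q: False}


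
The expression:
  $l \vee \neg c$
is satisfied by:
  {l: True, c: False}
  {c: False, l: False}
  {c: True, l: True}


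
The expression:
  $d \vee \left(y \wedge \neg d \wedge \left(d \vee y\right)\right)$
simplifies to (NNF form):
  $d \vee y$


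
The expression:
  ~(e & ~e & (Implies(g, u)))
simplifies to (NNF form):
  True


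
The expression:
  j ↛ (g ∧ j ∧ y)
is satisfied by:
  {j: True, g: False, y: False}
  {j: True, y: True, g: False}
  {j: True, g: True, y: False}


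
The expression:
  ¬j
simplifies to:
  ¬j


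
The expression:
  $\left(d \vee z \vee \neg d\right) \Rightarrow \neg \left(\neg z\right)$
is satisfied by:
  {z: True}


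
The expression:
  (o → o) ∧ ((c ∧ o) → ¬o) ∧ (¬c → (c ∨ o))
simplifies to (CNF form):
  (c ∨ o) ∧ (c ∨ ¬c) ∧ (o ∨ ¬o) ∧ (¬c ∨ ¬o)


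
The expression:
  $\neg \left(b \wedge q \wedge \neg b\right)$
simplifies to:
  $\text{True}$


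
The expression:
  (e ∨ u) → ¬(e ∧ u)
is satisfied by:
  {u: False, e: False}
  {e: True, u: False}
  {u: True, e: False}


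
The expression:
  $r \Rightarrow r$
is always true.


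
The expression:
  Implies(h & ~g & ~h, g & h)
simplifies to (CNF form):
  True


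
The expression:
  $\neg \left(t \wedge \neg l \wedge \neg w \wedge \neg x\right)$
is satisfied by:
  {l: True, x: True, w: True, t: False}
  {l: True, x: True, w: False, t: False}
  {l: True, w: True, t: False, x: False}
  {l: True, w: False, t: False, x: False}
  {x: True, w: True, t: False, l: False}
  {x: True, w: False, t: False, l: False}
  {w: True, x: False, t: False, l: False}
  {w: False, x: False, t: False, l: False}
  {l: True, x: True, t: True, w: True}
  {l: True, x: True, t: True, w: False}
  {l: True, t: True, w: True, x: False}
  {l: True, t: True, w: False, x: False}
  {t: True, x: True, w: True, l: False}
  {t: True, x: True, w: False, l: False}
  {t: True, w: True, x: False, l: False}


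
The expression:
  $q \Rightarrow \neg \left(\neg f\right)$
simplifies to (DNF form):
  $f \vee \neg q$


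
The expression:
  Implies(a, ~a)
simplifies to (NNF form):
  ~a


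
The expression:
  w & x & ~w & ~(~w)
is never true.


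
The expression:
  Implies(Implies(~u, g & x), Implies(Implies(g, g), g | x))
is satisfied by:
  {x: True, g: True, u: False}
  {x: True, u: False, g: False}
  {g: True, u: False, x: False}
  {g: False, u: False, x: False}
  {x: True, g: True, u: True}
  {x: True, u: True, g: False}
  {g: True, u: True, x: False}


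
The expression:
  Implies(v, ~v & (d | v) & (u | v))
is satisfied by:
  {v: False}


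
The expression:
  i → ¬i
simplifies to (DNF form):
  ¬i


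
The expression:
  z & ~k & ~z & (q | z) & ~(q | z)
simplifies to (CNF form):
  False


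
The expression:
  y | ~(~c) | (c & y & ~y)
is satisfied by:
  {y: True, c: True}
  {y: True, c: False}
  {c: True, y: False}


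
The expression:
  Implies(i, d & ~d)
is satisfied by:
  {i: False}


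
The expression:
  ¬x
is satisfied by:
  {x: False}


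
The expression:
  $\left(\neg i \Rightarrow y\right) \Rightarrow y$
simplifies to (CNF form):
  $y \vee \neg i$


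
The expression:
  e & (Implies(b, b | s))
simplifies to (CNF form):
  e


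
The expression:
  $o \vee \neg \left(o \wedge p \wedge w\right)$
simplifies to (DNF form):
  $\text{True}$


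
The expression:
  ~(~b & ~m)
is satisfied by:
  {b: True, m: True}
  {b: True, m: False}
  {m: True, b: False}


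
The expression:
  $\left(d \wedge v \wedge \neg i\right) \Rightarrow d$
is always true.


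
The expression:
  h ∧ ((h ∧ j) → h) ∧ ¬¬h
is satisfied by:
  {h: True}


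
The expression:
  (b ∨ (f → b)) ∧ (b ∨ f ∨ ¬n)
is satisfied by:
  {b: True, f: False, n: False}
  {b: True, n: True, f: False}
  {b: True, f: True, n: False}
  {b: True, n: True, f: True}
  {n: False, f: False, b: False}


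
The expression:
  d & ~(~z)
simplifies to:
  d & z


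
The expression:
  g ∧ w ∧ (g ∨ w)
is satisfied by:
  {w: True, g: True}


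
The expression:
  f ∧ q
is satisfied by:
  {f: True, q: True}


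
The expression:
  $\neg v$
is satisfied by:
  {v: False}


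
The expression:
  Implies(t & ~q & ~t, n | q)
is always true.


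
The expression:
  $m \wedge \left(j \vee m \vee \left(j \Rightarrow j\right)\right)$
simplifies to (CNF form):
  $m$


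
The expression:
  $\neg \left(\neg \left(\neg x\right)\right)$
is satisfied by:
  {x: False}


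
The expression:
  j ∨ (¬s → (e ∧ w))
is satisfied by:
  {w: True, s: True, j: True, e: True}
  {w: True, s: True, j: True, e: False}
  {s: True, j: True, e: True, w: False}
  {s: True, j: True, e: False, w: False}
  {w: True, s: True, e: True, j: False}
  {w: True, s: True, e: False, j: False}
  {s: True, e: True, j: False, w: False}
  {s: True, e: False, j: False, w: False}
  {w: True, j: True, e: True, s: False}
  {w: True, j: True, e: False, s: False}
  {j: True, e: True, s: False, w: False}
  {j: True, s: False, e: False, w: False}
  {w: True, e: True, s: False, j: False}


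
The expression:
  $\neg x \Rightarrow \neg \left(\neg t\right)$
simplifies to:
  $t \vee x$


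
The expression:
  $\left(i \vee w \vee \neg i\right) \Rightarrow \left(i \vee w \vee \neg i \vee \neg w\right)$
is always true.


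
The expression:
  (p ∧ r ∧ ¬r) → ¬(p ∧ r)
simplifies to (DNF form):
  True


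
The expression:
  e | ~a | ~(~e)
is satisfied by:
  {e: True, a: False}
  {a: False, e: False}
  {a: True, e: True}


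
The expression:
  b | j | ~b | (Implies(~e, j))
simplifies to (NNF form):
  True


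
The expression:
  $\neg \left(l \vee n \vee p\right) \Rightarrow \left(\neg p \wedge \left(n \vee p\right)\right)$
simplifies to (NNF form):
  $l \vee n \vee p$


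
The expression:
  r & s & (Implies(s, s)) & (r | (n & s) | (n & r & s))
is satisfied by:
  {r: True, s: True}


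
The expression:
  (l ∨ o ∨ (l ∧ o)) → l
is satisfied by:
  {l: True, o: False}
  {o: False, l: False}
  {o: True, l: True}


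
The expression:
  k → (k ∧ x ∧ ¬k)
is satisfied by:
  {k: False}


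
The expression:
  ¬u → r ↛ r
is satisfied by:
  {u: True}


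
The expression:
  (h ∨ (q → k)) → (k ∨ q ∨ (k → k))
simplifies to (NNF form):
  True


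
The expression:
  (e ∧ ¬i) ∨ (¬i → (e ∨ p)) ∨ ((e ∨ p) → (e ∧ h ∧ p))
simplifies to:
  True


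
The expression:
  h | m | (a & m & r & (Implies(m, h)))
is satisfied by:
  {m: True, h: True}
  {m: True, h: False}
  {h: True, m: False}


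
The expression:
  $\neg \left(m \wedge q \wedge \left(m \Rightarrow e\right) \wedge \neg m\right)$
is always true.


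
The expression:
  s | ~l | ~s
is always true.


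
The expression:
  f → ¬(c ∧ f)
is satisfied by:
  {c: False, f: False}
  {f: True, c: False}
  {c: True, f: False}


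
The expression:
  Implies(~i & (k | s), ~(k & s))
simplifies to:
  i | ~k | ~s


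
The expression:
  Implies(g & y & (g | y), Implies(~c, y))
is always true.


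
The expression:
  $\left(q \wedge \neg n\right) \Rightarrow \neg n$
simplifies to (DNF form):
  $\text{True}$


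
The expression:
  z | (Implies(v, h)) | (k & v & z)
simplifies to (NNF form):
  h | z | ~v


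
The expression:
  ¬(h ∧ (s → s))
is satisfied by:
  {h: False}


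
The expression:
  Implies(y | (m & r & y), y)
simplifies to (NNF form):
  True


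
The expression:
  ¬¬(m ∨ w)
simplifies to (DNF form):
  m ∨ w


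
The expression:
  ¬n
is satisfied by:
  {n: False}


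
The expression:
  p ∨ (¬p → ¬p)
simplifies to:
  True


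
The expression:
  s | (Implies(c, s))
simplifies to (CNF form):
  s | ~c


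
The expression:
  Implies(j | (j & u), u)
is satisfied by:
  {u: True, j: False}
  {j: False, u: False}
  {j: True, u: True}


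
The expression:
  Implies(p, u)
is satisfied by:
  {u: True, p: False}
  {p: False, u: False}
  {p: True, u: True}


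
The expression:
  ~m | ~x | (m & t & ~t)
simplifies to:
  ~m | ~x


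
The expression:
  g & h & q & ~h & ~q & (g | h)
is never true.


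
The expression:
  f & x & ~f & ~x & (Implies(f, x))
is never true.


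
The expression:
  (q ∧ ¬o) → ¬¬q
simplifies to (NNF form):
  True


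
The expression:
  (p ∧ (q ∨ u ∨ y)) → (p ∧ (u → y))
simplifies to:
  y ∨ ¬p ∨ ¬u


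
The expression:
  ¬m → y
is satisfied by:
  {y: True, m: True}
  {y: True, m: False}
  {m: True, y: False}


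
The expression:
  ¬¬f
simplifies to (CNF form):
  f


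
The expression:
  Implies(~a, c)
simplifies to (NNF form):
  a | c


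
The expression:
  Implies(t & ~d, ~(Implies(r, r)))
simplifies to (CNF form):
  d | ~t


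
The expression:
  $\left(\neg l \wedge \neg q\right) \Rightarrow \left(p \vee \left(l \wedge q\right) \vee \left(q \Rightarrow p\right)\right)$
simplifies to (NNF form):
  $\text{True}$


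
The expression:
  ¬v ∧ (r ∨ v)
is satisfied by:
  {r: True, v: False}


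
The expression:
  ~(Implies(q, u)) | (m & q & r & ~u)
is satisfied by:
  {q: True, u: False}


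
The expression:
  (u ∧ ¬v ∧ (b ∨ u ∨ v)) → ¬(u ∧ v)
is always true.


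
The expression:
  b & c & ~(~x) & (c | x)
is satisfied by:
  {c: True, b: True, x: True}


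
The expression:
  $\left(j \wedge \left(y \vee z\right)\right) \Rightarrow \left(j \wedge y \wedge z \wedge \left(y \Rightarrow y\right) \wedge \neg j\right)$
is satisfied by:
  {z: False, j: False, y: False}
  {y: True, z: False, j: False}
  {z: True, y: False, j: False}
  {y: True, z: True, j: False}
  {j: True, y: False, z: False}


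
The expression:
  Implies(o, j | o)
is always true.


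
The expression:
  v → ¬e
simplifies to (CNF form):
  ¬e ∨ ¬v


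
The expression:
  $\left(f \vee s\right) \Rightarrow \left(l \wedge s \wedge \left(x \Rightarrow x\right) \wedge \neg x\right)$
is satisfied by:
  {l: True, f: False, s: False, x: False}
  {l: False, f: False, s: False, x: False}
  {x: True, l: True, f: False, s: False}
  {x: True, l: False, f: False, s: False}
  {f: False, s: True, l: True, x: False}
  {s: True, f: True, l: True, x: False}


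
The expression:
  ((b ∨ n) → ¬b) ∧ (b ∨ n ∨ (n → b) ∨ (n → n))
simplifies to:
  ¬b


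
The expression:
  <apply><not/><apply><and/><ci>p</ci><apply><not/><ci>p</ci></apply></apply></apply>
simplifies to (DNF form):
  <true/>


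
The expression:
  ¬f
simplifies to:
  ¬f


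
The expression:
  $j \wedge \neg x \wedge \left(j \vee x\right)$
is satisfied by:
  {j: True, x: False}


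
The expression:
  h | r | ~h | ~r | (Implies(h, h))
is always true.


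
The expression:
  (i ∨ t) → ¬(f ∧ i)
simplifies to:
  ¬f ∨ ¬i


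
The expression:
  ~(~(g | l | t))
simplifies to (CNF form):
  g | l | t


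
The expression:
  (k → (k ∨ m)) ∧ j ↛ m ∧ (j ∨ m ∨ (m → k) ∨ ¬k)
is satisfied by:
  {j: True, m: False}


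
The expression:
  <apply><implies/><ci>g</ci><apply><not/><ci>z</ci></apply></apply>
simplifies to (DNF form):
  <apply><or/><apply><not/><ci>g</ci></apply><apply><not/><ci>z</ci></apply></apply>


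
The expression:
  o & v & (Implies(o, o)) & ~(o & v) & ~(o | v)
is never true.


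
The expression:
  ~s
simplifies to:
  ~s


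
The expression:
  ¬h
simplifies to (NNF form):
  ¬h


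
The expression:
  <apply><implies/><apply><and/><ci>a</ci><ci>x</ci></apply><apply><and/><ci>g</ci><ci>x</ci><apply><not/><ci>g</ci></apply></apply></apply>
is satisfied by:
  {x: False, a: False}
  {a: True, x: False}
  {x: True, a: False}
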